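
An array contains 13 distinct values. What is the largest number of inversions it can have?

The maximum occurs when the array is in strictly decreasing order: every one of the C(13, 2) pairs is inverted.
C(13, 2) = 13·12/2 = 78

There are 78 inversions.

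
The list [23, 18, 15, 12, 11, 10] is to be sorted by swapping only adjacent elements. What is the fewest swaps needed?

Adjacent swaps: 15

The minimum number of adjacent swaps to sort an array equals its inversion count, since every such swap removes exactly one inversion.
Count inversions — for each element, later elements that are smaller:
23: 18, 15, 12, 11, 10 → 5
18: 15, 12, 11, 10 → 4
15: 12, 11, 10 → 3
12: 11, 10 → 2
11: 10 → 1
10: none → 0
Total inversions: 5 + 4 + 3 + 2 + 1 + 0 = 15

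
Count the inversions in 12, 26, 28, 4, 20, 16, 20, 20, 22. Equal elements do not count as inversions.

For each element, count later entries that are smaller:
12 → 4 → 1
26 → 4, 20, 16, 20, 20, 22 → 6
28 → 4, 20, 16, 20, 20, 22 → 6
4 → none → 0
20 → 16 → 1
16 → none → 0
20 → none → 0
20 → none → 0
22 → none → 0
Sum: 1 + 6 + 6 + 0 + 1 + 0 + 0 + 0 + 0 = 14

Inversions: 14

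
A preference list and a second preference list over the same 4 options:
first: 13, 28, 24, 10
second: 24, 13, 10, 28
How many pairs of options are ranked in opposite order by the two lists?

Assign each item its position (1..4) in the first ordering, then rewrite the second ordering as that position sequence:
positions: 13→1, 28→2, 24→3, 10→4
second ordering as positions: [3, 1, 4, 2]
Discordant pairs = inversions in this position sequence.
3: 1, 2 → 2
1: 0
4: 2 → 1
2: 0
Total: 2 + 0 + 1 + 0 = 3

3 pairs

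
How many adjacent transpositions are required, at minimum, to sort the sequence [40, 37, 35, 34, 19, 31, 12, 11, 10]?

Minimum adjacent swaps = number of inversions (each swap of adjacent out-of-order elements removes one inversion and no swap can remove more).
Count inversions — for each element, later elements that are smaller:
40: 37, 35, 34, 19, 31, 12, 11, 10 → 8
37: 35, 34, 19, 31, 12, 11, 10 → 7
35: 34, 19, 31, 12, 11, 10 → 6
34: 19, 31, 12, 11, 10 → 5
19: 12, 11, 10 → 3
31: 12, 11, 10 → 3
12: 11, 10 → 2
11: 10 → 1
10: none → 0
Total inversions: 8 + 7 + 6 + 5 + 3 + 3 + 2 + 1 + 0 = 35

Adjacent swaps: 35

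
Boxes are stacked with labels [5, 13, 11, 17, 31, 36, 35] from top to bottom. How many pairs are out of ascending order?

Inversions: 2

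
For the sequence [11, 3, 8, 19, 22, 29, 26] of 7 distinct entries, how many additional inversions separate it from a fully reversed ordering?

Maximum inversions for 7 distinct elements is C(7, 2) = 7·6/2 = 21.
Current inversions — for each element, count later smaller elements:
11: 2
3: 0
8: 0
19: 0
22: 0
29: 1
26: 0
Current total: 2 + 0 + 0 + 0 + 0 + 1 + 0 = 3
Shortfall: 21 − 3 = 18

18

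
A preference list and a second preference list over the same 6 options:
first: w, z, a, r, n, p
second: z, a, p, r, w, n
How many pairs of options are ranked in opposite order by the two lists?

Pairs: 6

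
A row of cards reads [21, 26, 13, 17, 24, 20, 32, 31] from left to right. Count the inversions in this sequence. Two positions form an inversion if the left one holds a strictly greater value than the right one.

Sweep left to right; for each value list the smaller values that follow it:
21: 3
26: 4
13: 0
17: 0
24: 1
20: 0
32: 1
31: 0
Sum: 3 + 4 + 0 + 0 + 1 + 0 + 1 + 0 = 9

9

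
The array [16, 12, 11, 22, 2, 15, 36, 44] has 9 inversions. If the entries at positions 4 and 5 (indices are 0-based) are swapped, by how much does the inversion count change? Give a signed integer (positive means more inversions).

+1

Positions 4 and 5 hold 2 and 15; after swapping, the array is [16, 12, 11, 22, 15, 2, 36, 44].
For each element, count later entries that are smaller:
16: 4
12: 2
11: 1
22: 2
15: 1
2: 0
36: 0
44: 0
Sum: 4 + 2 + 1 + 2 + 1 + 0 + 0 + 0 = 10
Change: 10 − 9 = +1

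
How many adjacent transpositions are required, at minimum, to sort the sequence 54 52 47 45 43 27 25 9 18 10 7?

53 adjacent swaps

Each adjacent swap fixes exactly one inversion, so the minimum swap count equals the number of inversions.
Count inversions — for each element, later elements that are smaller:
54: 52, 47, 45, 43, 27, 25, 9, 18, 10, 7 → 10
52: 47, 45, 43, 27, 25, 9, 18, 10, 7 → 9
47: 45, 43, 27, 25, 9, 18, 10, 7 → 8
45: 43, 27, 25, 9, 18, 10, 7 → 7
43: 27, 25, 9, 18, 10, 7 → 6
27: 25, 9, 18, 10, 7 → 5
25: 9, 18, 10, 7 → 4
9: 7 → 1
18: 10, 7 → 2
10: 7 → 1
7: none → 0
Total inversions: 10 + 9 + 8 + 7 + 6 + 5 + 4 + 1 + 2 + 1 + 0 = 53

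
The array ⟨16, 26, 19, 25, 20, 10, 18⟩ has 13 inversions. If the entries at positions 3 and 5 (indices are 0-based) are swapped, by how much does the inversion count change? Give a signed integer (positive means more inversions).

-3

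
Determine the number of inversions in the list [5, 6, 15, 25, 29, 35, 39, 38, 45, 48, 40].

3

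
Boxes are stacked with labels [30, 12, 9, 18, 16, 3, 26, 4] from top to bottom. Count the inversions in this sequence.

Count, for each position, how many later elements it exceeds:
30 → 12, 9, 18, 16, 3, 26, 4 → 7
12 → 9, 3, 4 → 3
9 → 3, 4 → 2
18 → 16, 3, 4 → 3
16 → 3, 4 → 2
3 → none → 0
26 → 4 → 1
4 → none → 0
Sum: 7 + 3 + 2 + 3 + 2 + 0 + 1 + 0 = 18

18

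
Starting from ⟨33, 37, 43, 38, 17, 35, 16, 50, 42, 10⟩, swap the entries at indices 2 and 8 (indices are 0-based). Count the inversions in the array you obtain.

Inversions: 24

Positions 2 and 8 hold 43 and 42; after swapping, the array is [33, 37, 42, 38, 17, 35, 16, 50, 43, 10].
Element-by-element contributions:
33 → 17, 16, 10 → 3
37 → 17, 35, 16, 10 → 4
42 → 38, 17, 35, 16, 10 → 5
38 → 17, 35, 16, 10 → 4
17 → 16, 10 → 2
35 → 16, 10 → 2
16 → 10 → 1
50 → 43, 10 → 2
43 → 10 → 1
10 → none → 0
Sum: 3 + 4 + 5 + 4 + 2 + 2 + 1 + 2 + 1 + 0 = 24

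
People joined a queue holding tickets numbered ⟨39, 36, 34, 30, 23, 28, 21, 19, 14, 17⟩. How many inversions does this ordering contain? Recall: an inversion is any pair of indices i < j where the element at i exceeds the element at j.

43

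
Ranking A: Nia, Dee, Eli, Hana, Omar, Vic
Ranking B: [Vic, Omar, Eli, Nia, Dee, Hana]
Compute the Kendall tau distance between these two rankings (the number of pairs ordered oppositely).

Assign each item its position (1..6) in the first ordering, then rewrite the second ordering as that position sequence:
positions: Nia→1, Dee→2, Eli→3, Hana→4, Omar→5, Vic→6
second ordering as positions: [6, 5, 3, 1, 2, 4]
Discordant pairs = inversions in this position sequence.
6: 5, 3, 1, 2, 4 → 5
5: 3, 1, 2, 4 → 4
3: 1, 2 → 2
1: 0
2: 0
4: 0
Total: 5 + 4 + 2 + 0 + 0 + 0 = 11

11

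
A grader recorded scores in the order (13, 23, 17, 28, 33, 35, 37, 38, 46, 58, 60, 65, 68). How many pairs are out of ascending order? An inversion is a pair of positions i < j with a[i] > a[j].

Inversions: 1

Element-by-element contributions:
13 → none → 0
23 → 17 → 1
17 → none → 0
28 → none → 0
33 → none → 0
35 → none → 0
37 → none → 0
38 → none → 0
46 → none → 0
58 → none → 0
60 → none → 0
65 → none → 0
68 → none → 0
Sum: 0 + 1 + 0 + 0 + 0 + 0 + 0 + 0 + 0 + 0 + 0 + 0 + 0 = 1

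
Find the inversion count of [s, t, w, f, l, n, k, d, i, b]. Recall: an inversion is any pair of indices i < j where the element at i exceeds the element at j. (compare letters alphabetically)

36 inversions

Sweep left to right; for each value list the smaller values that follow it:
s → f, l, n, k, d, i, b → 7
t → f, l, n, k, d, i, b → 7
w → f, l, n, k, d, i, b → 7
f → d, b → 2
l → k, d, i, b → 4
n → k, d, i, b → 4
k → d, i, b → 3
d → b → 1
i → b → 1
b → none → 0
Sum: 7 + 7 + 7 + 2 + 4 + 4 + 3 + 1 + 1 + 0 = 36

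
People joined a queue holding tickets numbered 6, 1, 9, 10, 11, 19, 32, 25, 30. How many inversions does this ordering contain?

Sweep left to right; for each value list the smaller values that follow it:
6 → 1 → 1
1 → none → 0
9 → none → 0
10 → none → 0
11 → none → 0
19 → none → 0
32 → 25, 30 → 2
25 → none → 0
30 → none → 0
Sum: 1 + 0 + 0 + 0 + 0 + 0 + 2 + 0 + 0 = 3

3 out-of-order pairs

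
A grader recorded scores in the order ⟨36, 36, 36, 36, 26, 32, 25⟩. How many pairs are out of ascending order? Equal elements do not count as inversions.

For each element, count later entries that are smaller:
36 → 26, 32, 25 → 3
36 → 26, 32, 25 → 3
36 → 26, 32, 25 → 3
36 → 26, 32, 25 → 3
26 → 25 → 1
32 → 25 → 1
25 → none → 0
Sum: 3 + 3 + 3 + 3 + 1 + 1 + 0 = 14

14 out-of-order pairs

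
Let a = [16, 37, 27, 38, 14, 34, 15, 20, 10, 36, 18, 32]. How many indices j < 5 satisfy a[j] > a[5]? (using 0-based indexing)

2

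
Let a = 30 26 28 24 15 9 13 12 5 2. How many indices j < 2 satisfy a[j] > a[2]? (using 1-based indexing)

The element at index 2 is 26.
Elements before it: 30
Those larger than 26: 30

1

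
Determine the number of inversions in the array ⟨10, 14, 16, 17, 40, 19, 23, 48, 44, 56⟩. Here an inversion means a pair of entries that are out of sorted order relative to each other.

Element-by-element contributions:
10: 0
14: 0
16: 0
17: 0
40: 2
19: 0
23: 0
48: 1
44: 0
56: 0
Sum: 0 + 0 + 0 + 0 + 2 + 0 + 0 + 1 + 0 + 0 = 3

3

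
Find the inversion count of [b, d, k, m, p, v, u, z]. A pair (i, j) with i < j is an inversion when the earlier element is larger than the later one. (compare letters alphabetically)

For each element, count later entries that are smaller:
b: 0
d: 0
k: 0
m: 0
p: 0
v: 1
u: 0
z: 0
Sum: 0 + 0 + 0 + 0 + 0 + 1 + 0 + 0 = 1

1 out-of-order pair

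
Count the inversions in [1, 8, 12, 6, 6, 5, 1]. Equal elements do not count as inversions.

13

For each element, count later entries that are smaller:
1 → none → 0
8 → 6, 6, 5, 1 → 4
12 → 6, 6, 5, 1 → 4
6 → 5, 1 → 2
6 → 5, 1 → 2
5 → 1 → 1
1 → none → 0
Sum: 0 + 4 + 4 + 2 + 2 + 1 + 0 = 13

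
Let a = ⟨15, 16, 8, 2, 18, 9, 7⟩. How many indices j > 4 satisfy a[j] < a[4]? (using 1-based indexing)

0

The element at index 4 is 2.
Elements after it: 18, 9, 7
None of them are smaller than 2.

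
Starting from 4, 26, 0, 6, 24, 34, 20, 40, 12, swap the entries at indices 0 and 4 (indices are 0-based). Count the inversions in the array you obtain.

15

Positions 0 and 4 hold 4 and 24; after swapping, the array is [24, 26, 0, 6, 4, 34, 20, 40, 12].
Sweep left to right; for each value list the smaller values that follow it:
24: 5
26: 5
0: 0
6: 1
4: 0
34: 2
20: 1
40: 1
12: 0
Sum: 5 + 5 + 0 + 1 + 0 + 2 + 1 + 1 + 0 = 15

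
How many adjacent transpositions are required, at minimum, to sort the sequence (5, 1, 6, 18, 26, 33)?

Adjacent swaps: 1

The minimum number of adjacent swaps to sort an array equals its inversion count, since every such swap removes exactly one inversion.
Count inversions — for each element, later elements that are smaller:
5: 1 → 1
1: none → 0
6: none → 0
18: none → 0
26: none → 0
33: none → 0
Total inversions: 1 + 0 + 0 + 0 + 0 + 0 = 1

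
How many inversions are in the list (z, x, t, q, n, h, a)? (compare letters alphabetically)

Sweep left to right; for each value list the smaller values that follow it:
z → x, t, q, n, h, a → 6
x → t, q, n, h, a → 5
t → q, n, h, a → 4
q → n, h, a → 3
n → h, a → 2
h → a → 1
a → none → 0
Sum: 6 + 5 + 4 + 3 + 2 + 1 + 0 = 21

21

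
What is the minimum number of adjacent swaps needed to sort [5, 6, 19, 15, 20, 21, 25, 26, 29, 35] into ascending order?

Each adjacent swap fixes exactly one inversion, so the minimum swap count equals the number of inversions.
Count inversions — for each element, later elements that are smaller:
5: none → 0
6: none → 0
19: 15 → 1
15: none → 0
20: none → 0
21: none → 0
25: none → 0
26: none → 0
29: none → 0
35: none → 0
Total inversions: 0 + 0 + 1 + 0 + 0 + 0 + 0 + 0 + 0 + 0 = 1

1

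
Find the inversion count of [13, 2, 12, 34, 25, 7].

7

Element-by-element contributions:
13 → 2, 12, 7 → 3
2 → none → 0
12 → 7 → 1
34 → 25, 7 → 2
25 → 7 → 1
7 → none → 0
Sum: 3 + 0 + 1 + 2 + 1 + 0 = 7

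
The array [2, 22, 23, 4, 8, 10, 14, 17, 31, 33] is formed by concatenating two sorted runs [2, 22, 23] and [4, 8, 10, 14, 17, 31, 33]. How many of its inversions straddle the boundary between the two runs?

10

Count, for every r in R, how many entries of L exceed r:
r = 4: 22, 23 → 2
r = 8: 22, 23 → 2
r = 10: 22, 23 → 2
r = 14: 22, 23 → 2
r = 17: 22, 23 → 2
r = 31: none → 0
r = 33: none → 0
Cross-inversions: 2 + 2 + 2 + 2 + 2 + 0 + 0 = 10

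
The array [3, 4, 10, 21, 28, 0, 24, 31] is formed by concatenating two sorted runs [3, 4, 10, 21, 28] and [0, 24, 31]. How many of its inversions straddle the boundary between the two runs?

There are 6 cross-inversions.

Count, for every r in R, how many entries of L exceed r:
r = 0: 3, 4, 10, 21, 28 → 5
r = 24: 28 → 1
r = 31: none → 0
Cross-inversions: 5 + 1 + 0 = 6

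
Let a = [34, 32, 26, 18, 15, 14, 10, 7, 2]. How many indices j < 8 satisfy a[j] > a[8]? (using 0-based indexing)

8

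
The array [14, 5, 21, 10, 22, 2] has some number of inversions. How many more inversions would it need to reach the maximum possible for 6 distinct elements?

7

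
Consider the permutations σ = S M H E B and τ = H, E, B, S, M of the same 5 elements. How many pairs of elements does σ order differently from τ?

6

Assign each item its position (1..5) in the first ordering, then rewrite the second ordering as that position sequence:
positions: S→1, M→2, H→3, E→4, B→5
second ordering as positions: [3, 4, 5, 1, 2]
Discordant pairs = inversions in this position sequence.
3: 1, 2 → 2
4: 1, 2 → 2
5: 1, 2 → 2
1: 0
2: 0
Total: 2 + 2 + 2 + 0 + 0 = 6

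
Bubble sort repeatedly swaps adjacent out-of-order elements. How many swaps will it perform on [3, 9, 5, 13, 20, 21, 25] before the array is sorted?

Minimum adjacent swaps = number of inversions (each swap of adjacent out-of-order elements removes one inversion and no swap can remove more).
Count inversions — for each element, later elements that are smaller:
3: none → 0
9: 5 → 1
5: none → 0
13: none → 0
20: none → 0
21: none → 0
25: none → 0
Total inversions: 0 + 1 + 0 + 0 + 0 + 0 + 0 = 1

1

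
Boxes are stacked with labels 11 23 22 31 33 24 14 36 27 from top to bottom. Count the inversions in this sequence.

11 out-of-order pairs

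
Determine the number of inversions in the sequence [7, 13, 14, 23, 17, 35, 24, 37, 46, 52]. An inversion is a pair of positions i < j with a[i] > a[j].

Element-by-element contributions:
7 → none → 0
13 → none → 0
14 → none → 0
23 → 17 → 1
17 → none → 0
35 → 24 → 1
24 → none → 0
37 → none → 0
46 → none → 0
52 → none → 0
Sum: 0 + 0 + 0 + 1 + 0 + 1 + 0 + 0 + 0 + 0 = 2

2 inversions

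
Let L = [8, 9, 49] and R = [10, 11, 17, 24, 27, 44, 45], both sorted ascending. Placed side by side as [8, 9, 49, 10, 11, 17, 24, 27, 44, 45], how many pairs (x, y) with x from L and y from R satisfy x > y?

Cross-inversions: 7

Count, for every r in R, how many entries of L exceed r:
r = 10: 49 → 1
r = 11: 49 → 1
r = 17: 49 → 1
r = 24: 49 → 1
r = 27: 49 → 1
r = 44: 49 → 1
r = 45: 49 → 1
Cross-inversions: 1 + 1 + 1 + 1 + 1 + 1 + 1 = 7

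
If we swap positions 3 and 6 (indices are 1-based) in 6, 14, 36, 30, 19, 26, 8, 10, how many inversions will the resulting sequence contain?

Inversions: 12

Positions 3 and 6 hold 36 and 26; after swapping, the array is [6, 14, 26, 30, 19, 36, 8, 10].
Count, for each position, how many later elements it exceeds:
6: 0
14: 2
26: 3
30: 3
19: 2
36: 2
8: 0
10: 0
Sum: 0 + 2 + 3 + 3 + 2 + 2 + 0 + 0 = 12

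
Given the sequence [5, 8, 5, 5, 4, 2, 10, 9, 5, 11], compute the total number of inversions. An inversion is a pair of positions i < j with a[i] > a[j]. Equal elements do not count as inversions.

Inversions: 15

Sweep left to right; for each value list the smaller values that follow it:
5: 2
8: 5
5: 2
5: 2
4: 1
2: 0
10: 2
9: 1
5: 0
11: 0
Sum: 2 + 5 + 2 + 2 + 1 + 0 + 2 + 1 + 0 + 0 = 15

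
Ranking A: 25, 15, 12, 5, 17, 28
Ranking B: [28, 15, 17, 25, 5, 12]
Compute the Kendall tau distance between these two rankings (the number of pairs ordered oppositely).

10

Assign each item its position (1..6) in the first ordering, then rewrite the second ordering as that position sequence:
positions: 25→1, 15→2, 12→3, 5→4, 17→5, 28→6
second ordering as positions: [6, 2, 5, 1, 4, 3]
Discordant pairs = inversions in this position sequence.
6: 2, 5, 1, 4, 3 → 5
2: 1 → 1
5: 1, 4, 3 → 3
1: 0
4: 3 → 1
3: 0
Total: 5 + 1 + 3 + 0 + 1 + 0 = 10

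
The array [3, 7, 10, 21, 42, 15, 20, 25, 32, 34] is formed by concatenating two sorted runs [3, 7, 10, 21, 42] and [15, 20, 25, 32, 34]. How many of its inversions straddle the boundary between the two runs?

7 cross-inversions

Count, for every r in R, how many entries of L exceed r:
r = 15: 21, 42 → 2
r = 20: 21, 42 → 2
r = 25: 42 → 1
r = 32: 42 → 1
r = 34: 42 → 1
Cross-inversions: 2 + 2 + 1 + 1 + 1 = 7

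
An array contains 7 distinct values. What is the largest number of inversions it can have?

The maximum occurs when the array is in strictly decreasing order: every one of the C(7, 2) pairs is inverted.
C(7, 2) = 7·6/2 = 21

21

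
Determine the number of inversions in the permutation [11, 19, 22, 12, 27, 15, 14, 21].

Count, for each position, how many later elements it exceeds:
11 → none → 0
19 → 12, 15, 14 → 3
22 → 12, 15, 14, 21 → 4
12 → none → 0
27 → 15, 14, 21 → 3
15 → 14 → 1
14 → none → 0
21 → none → 0
Sum: 0 + 3 + 4 + 0 + 3 + 1 + 0 + 0 = 11

11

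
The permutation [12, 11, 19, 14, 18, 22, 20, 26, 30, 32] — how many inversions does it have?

Sweep left to right; for each value list the smaller values that follow it:
12: 1
11: 0
19: 2
14: 0
18: 0
22: 1
20: 0
26: 0
30: 0
32: 0
Sum: 1 + 0 + 2 + 0 + 0 + 1 + 0 + 0 + 0 + 0 = 4

4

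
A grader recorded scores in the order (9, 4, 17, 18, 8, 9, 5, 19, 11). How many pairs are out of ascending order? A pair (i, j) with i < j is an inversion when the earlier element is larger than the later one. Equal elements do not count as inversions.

For each element, count later entries that are smaller:
9 → 4, 8, 5 → 3
4 → none → 0
17 → 8, 9, 5, 11 → 4
18 → 8, 9, 5, 11 → 4
8 → 5 → 1
9 → 5 → 1
5 → none → 0
19 → 11 → 1
11 → none → 0
Sum: 3 + 0 + 4 + 4 + 1 + 1 + 0 + 1 + 0 = 14

14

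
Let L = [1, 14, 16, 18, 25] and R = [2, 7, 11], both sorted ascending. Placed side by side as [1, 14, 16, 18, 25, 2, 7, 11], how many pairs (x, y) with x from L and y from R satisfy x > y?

12

Take each right-half value and tally the left-half values above it:
r = 2: 14, 16, 18, 25 → 4
r = 7: 14, 16, 18, 25 → 4
r = 11: 14, 16, 18, 25 → 4
Cross-inversions: 4 + 4 + 4 = 12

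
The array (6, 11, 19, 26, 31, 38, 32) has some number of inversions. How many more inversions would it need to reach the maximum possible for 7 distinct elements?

20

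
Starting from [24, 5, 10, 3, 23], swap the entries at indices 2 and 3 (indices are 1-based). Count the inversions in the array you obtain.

7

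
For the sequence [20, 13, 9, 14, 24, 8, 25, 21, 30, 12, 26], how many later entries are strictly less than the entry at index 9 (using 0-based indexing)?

The element at index 9 is 12.
Elements after it: 26
None of them are smaller than 12.

0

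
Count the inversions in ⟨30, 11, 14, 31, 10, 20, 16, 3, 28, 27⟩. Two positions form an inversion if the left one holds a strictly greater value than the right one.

Element-by-element contributions:
30: 8
11: 2
14: 2
31: 6
10: 1
20: 2
16: 1
3: 0
28: 1
27: 0
Sum: 8 + 2 + 2 + 6 + 1 + 2 + 1 + 0 + 1 + 0 = 23

23 inversions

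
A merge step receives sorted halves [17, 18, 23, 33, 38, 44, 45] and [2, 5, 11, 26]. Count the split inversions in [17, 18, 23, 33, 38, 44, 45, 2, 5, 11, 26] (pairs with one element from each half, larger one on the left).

For each element r of the right run, count left-run elements greater than r:
r = 2: 17, 18, 23, 33, 38, 44, 45 → 7
r = 5: 17, 18, 23, 33, 38, 44, 45 → 7
r = 11: 17, 18, 23, 33, 38, 44, 45 → 7
r = 26: 33, 38, 44, 45 → 4
Cross-inversions: 7 + 7 + 7 + 4 = 25

There are 25 cross-inversions.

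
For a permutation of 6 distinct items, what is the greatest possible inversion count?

15 inversions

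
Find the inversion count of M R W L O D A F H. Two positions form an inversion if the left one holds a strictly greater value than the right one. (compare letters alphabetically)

Element-by-element contributions:
M: 5
R: 6
W: 6
L: 4
O: 4
D: 1
A: 0
F: 0
H: 0
Sum: 5 + 6 + 6 + 4 + 4 + 1 + 0 + 0 + 0 = 26

26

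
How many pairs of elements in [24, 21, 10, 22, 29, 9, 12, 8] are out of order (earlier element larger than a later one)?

20 inversions

Count, for each position, how many later elements it exceeds:
24 → 21, 10, 22, 9, 12, 8 → 6
21 → 10, 9, 12, 8 → 4
10 → 9, 8 → 2
22 → 9, 12, 8 → 3
29 → 9, 12, 8 → 3
9 → 8 → 1
12 → 8 → 1
8 → none → 0
Sum: 6 + 4 + 2 + 3 + 3 + 1 + 1 + 0 = 20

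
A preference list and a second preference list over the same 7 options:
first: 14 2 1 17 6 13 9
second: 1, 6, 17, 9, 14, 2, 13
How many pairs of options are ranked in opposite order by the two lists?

Assign each item its position (1..7) in the first ordering, then rewrite the second ordering as that position sequence:
positions: 14→1, 2→2, 1→3, 17→4, 6→5, 13→6, 9→7
second ordering as positions: [3, 5, 4, 7, 1, 2, 6]
Discordant pairs = inversions in this position sequence.
3: 1, 2 → 2
5: 4, 1, 2 → 3
4: 1, 2 → 2
7: 1, 2, 6 → 3
1: 0
2: 0
6: 0
Total: 2 + 3 + 2 + 3 + 0 + 0 + 0 = 10

10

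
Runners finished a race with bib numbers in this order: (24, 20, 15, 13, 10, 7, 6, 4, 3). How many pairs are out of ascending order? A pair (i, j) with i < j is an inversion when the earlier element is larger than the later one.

36 inversions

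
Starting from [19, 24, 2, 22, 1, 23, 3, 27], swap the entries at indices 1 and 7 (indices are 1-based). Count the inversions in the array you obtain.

Positions 1 and 7 hold 19 and 3; after swapping, the array is [3, 24, 2, 22, 1, 23, 19, 27].
Count, for each position, how many later elements it exceeds:
3 → 2, 1 → 2
24 → 2, 22, 1, 23, 19 → 5
2 → 1 → 1
22 → 1, 19 → 2
1 → none → 0
23 → 19 → 1
19 → none → 0
27 → none → 0
Sum: 2 + 5 + 1 + 2 + 0 + 1 + 0 + 0 = 11

There are 11 inversions.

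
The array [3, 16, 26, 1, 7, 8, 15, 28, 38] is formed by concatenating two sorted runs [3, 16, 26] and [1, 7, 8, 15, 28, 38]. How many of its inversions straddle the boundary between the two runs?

For each element r of the right run, count left-run elements greater than r:
r = 1: 3, 16, 26 → 3
r = 7: 16, 26 → 2
r = 8: 16, 26 → 2
r = 15: 16, 26 → 2
r = 28: none → 0
r = 38: none → 0
Cross-inversions: 3 + 2 + 2 + 2 + 0 + 0 = 9

9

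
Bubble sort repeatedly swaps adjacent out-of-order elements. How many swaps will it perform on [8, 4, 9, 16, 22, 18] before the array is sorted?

2

Each adjacent swap fixes exactly one inversion, so the minimum swap count equals the number of inversions.
Count inversions — for each element, later elements that are smaller:
8: 4 → 1
4: none → 0
9: none → 0
16: none → 0
22: 18 → 1
18: none → 0
Total inversions: 1 + 0 + 0 + 0 + 1 + 0 = 2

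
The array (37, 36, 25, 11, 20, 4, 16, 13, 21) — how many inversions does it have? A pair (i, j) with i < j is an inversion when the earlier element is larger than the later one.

26 out-of-order pairs

For each element, count later entries that are smaller:
37: 8
36: 7
25: 6
11: 1
20: 3
4: 0
16: 1
13: 0
21: 0
Sum: 8 + 7 + 6 + 1 + 3 + 0 + 1 + 0 + 0 = 26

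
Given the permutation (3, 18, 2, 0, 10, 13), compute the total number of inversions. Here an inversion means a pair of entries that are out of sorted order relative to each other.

Inversions: 7

For each element, count later entries that are smaller:
3: 2
18: 4
2: 1
0: 0
10: 0
13: 0
Sum: 2 + 4 + 1 + 0 + 0 + 0 = 7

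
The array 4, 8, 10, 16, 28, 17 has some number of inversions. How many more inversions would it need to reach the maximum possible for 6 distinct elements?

14 inversions short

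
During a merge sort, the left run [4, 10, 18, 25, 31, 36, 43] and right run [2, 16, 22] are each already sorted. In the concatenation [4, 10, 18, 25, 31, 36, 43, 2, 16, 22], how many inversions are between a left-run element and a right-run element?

Count, for every r in R, how many entries of L exceed r:
r = 2: 4, 10, 18, 25, 31, 36, 43 → 7
r = 16: 18, 25, 31, 36, 43 → 5
r = 22: 25, 31, 36, 43 → 4
Cross-inversions: 7 + 5 + 4 = 16

16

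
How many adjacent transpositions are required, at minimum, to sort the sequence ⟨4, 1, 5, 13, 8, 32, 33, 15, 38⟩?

4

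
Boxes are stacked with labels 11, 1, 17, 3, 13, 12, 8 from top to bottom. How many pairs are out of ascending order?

10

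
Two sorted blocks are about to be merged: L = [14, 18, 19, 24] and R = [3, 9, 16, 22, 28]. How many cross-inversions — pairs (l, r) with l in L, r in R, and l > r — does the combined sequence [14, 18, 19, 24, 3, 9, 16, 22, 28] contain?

Count, for every r in R, how many entries of L exceed r:
r = 3: 14, 18, 19, 24 → 4
r = 9: 14, 18, 19, 24 → 4
r = 16: 18, 19, 24 → 3
r = 22: 24 → 1
r = 28: none → 0
Cross-inversions: 4 + 4 + 3 + 1 + 0 = 12

12 split inversions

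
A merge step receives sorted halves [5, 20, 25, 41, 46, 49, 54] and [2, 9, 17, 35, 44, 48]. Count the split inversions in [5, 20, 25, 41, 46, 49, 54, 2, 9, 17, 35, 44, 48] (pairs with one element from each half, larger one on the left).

Take each right-half value and tally the left-half values above it:
r = 2: 5, 20, 25, 41, 46, 49, 54 → 7
r = 9: 20, 25, 41, 46, 49, 54 → 6
r = 17: 20, 25, 41, 46, 49, 54 → 6
r = 35: 41, 46, 49, 54 → 4
r = 44: 46, 49, 54 → 3
r = 48: 49, 54 → 2
Cross-inversions: 7 + 6 + 6 + 4 + 3 + 2 = 28

28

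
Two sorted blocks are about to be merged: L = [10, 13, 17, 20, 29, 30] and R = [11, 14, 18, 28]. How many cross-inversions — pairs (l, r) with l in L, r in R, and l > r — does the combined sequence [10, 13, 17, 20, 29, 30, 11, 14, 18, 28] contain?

14

For each element r of the right run, count left-run elements greater than r:
r = 11: 13, 17, 20, 29, 30 → 5
r = 14: 17, 20, 29, 30 → 4
r = 18: 20, 29, 30 → 3
r = 28: 29, 30 → 2
Cross-inversions: 5 + 4 + 3 + 2 = 14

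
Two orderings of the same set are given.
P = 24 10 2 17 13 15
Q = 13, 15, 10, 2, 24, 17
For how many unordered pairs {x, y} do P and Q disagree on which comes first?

10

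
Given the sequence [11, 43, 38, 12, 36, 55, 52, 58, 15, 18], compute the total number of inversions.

18

Count, for each position, how many later elements it exceeds:
11: 0
43: 5
38: 4
12: 0
36: 2
55: 3
52: 2
58: 2
15: 0
18: 0
Sum: 0 + 5 + 4 + 0 + 2 + 3 + 2 + 2 + 0 + 0 = 18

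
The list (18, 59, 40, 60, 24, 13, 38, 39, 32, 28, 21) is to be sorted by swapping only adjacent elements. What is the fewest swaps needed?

34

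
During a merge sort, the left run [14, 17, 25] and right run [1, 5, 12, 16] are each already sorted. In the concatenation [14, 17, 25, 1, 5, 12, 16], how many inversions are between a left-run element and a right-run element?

For each element r of the right run, count left-run elements greater than r:
r = 1: 14, 17, 25 → 3
r = 5: 14, 17, 25 → 3
r = 12: 14, 17, 25 → 3
r = 16: 17, 25 → 2
Cross-inversions: 3 + 3 + 3 + 2 = 11

11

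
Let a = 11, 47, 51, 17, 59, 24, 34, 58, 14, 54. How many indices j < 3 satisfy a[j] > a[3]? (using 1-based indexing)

The element at index 3 is 51.
Elements before it: 11, 47
None of them are larger than 51.

0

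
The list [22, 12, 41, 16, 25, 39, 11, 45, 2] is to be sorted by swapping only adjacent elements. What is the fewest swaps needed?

The minimum number of adjacent swaps to sort an array equals its inversion count, since every such swap removes exactly one inversion.
Count inversions — for each element, later elements that are smaller:
22: 12, 16, 11, 2 → 4
12: 11, 2 → 2
41: 16, 25, 39, 11, 2 → 5
16: 11, 2 → 2
25: 11, 2 → 2
39: 11, 2 → 2
11: 2 → 1
45: 2 → 1
2: none → 0
Total inversions: 4 + 2 + 5 + 2 + 2 + 2 + 1 + 1 + 0 = 19

19 adjacent swaps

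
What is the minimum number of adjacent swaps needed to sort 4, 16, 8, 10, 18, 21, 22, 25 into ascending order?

2

Minimum adjacent swaps = number of inversions (each swap of adjacent out-of-order elements removes one inversion and no swap can remove more).
Count inversions — for each element, later elements that are smaller:
4: none → 0
16: 8, 10 → 2
8: none → 0
10: none → 0
18: none → 0
21: none → 0
22: none → 0
25: none → 0
Total inversions: 0 + 2 + 0 + 0 + 0 + 0 + 0 + 0 = 2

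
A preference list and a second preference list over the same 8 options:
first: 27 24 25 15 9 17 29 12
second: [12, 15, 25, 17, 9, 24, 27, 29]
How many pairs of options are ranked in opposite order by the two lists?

Assign each item its position (1..8) in the first ordering, then rewrite the second ordering as that position sequence:
positions: 27→1, 24→2, 25→3, 15→4, 9→5, 17→6, 29→7, 12→8
second ordering as positions: [8, 4, 3, 6, 5, 2, 1, 7]
Discordant pairs = inversions in this position sequence.
8: 4, 3, 6, 5, 2, 1, 7 → 7
4: 3, 2, 1 → 3
3: 2, 1 → 2
6: 5, 2, 1 → 3
5: 2, 1 → 2
2: 1 → 1
1: 0
7: 0
Total: 7 + 3 + 2 + 3 + 2 + 1 + 0 + 0 = 18

18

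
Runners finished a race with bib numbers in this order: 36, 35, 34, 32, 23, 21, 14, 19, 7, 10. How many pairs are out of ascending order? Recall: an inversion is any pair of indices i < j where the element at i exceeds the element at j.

Count, for each position, how many later elements it exceeds:
36 → 35, 34, 32, 23, 21, 14, 19, 7, 10 → 9
35 → 34, 32, 23, 21, 14, 19, 7, 10 → 8
34 → 32, 23, 21, 14, 19, 7, 10 → 7
32 → 23, 21, 14, 19, 7, 10 → 6
23 → 21, 14, 19, 7, 10 → 5
21 → 14, 19, 7, 10 → 4
14 → 7, 10 → 2
19 → 7, 10 → 2
7 → none → 0
10 → none → 0
Sum: 9 + 8 + 7 + 6 + 5 + 4 + 2 + 2 + 0 + 0 = 43

43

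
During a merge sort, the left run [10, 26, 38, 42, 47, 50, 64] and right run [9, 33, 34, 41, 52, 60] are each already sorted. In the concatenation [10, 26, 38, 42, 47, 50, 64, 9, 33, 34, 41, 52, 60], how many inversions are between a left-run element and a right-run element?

23

Count, for every r in R, how many entries of L exceed r:
r = 9: 10, 26, 38, 42, 47, 50, 64 → 7
r = 33: 38, 42, 47, 50, 64 → 5
r = 34: 38, 42, 47, 50, 64 → 5
r = 41: 42, 47, 50, 64 → 4
r = 52: 64 → 1
r = 60: 64 → 1
Cross-inversions: 7 + 5 + 5 + 4 + 1 + 1 = 23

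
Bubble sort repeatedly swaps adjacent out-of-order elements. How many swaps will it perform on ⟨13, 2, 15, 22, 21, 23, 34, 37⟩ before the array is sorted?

The minimum number of adjacent swaps to sort an array equals its inversion count, since every such swap removes exactly one inversion.
Count inversions — for each element, later elements that are smaller:
13: 2 → 1
2: none → 0
15: none → 0
22: 21 → 1
21: none → 0
23: none → 0
34: none → 0
37: none → 0
Total inversions: 1 + 0 + 0 + 1 + 0 + 0 + 0 + 0 = 2

2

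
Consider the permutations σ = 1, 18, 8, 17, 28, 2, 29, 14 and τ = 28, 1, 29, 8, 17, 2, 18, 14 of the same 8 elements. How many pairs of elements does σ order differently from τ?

Assign each item its position (1..8) in the first ordering, then rewrite the second ordering as that position sequence:
positions: 1→1, 18→2, 8→3, 17→4, 28→5, 2→6, 29→7, 14→8
second ordering as positions: [5, 1, 7, 3, 4, 6, 2, 8]
Discordant pairs = inversions in this position sequence.
5: 1, 3, 4, 2 → 4
1: 0
7: 3, 4, 6, 2 → 4
3: 2 → 1
4: 2 → 1
6: 2 → 1
2: 0
8: 0
Total: 4 + 0 + 4 + 1 + 1 + 1 + 0 + 0 = 11

Discordant pairs: 11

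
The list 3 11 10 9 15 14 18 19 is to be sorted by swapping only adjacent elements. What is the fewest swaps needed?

There are 4 swaps.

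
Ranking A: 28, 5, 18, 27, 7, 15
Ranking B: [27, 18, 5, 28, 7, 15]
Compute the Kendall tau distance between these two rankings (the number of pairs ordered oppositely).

6 discordant pairs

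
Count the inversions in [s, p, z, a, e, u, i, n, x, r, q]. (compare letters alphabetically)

Element-by-element contributions:
s → p, a, e, i, n, r, q → 7
p → a, e, i, n → 4
z → a, e, u, i, n, x, r, q → 8
a → none → 0
e → none → 0
u → i, n, r, q → 4
i → none → 0
n → none → 0
x → r, q → 2
r → q → 1
q → none → 0
Sum: 7 + 4 + 8 + 0 + 0 + 4 + 0 + 0 + 2 + 1 + 0 = 26

26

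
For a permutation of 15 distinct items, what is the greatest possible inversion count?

Inversions: 105

A reversed (strictly descending) arrangement makes every pair an inversion, giving C(15, 2) inversions.
C(15, 2) = 15·14/2 = 105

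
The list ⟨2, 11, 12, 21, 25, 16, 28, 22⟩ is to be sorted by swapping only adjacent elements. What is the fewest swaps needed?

Minimum adjacent swaps = number of inversions (each swap of adjacent out-of-order elements removes one inversion and no swap can remove more).
Count inversions — for each element, later elements that are smaller:
2: none → 0
11: none → 0
12: none → 0
21: 16 → 1
25: 16, 22 → 2
16: none → 0
28: 22 → 1
22: none → 0
Total inversions: 0 + 0 + 0 + 1 + 2 + 0 + 1 + 0 = 4

4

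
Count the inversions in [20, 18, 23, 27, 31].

1 inversion

Out-of-order index pairs (1-indexed):
(1,2): 20 > 18
That's 1 pair.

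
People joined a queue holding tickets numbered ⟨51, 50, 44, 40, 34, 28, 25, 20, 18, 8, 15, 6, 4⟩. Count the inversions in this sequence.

Element-by-element contributions:
51: 12
50: 11
44: 10
40: 9
34: 8
28: 7
25: 6
20: 5
18: 4
8: 2
15: 2
6: 1
4: 0
Sum: 12 + 11 + 10 + 9 + 8 + 7 + 6 + 5 + 4 + 2 + 2 + 1 + 0 = 77

77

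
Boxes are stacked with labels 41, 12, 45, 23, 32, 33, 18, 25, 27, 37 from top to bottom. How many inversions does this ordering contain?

Count, for each position, how many later elements it exceeds:
41 → 12, 23, 32, 33, 18, 25, 27, 37 → 8
12 → none → 0
45 → 23, 32, 33, 18, 25, 27, 37 → 7
23 → 18 → 1
32 → 18, 25, 27 → 3
33 → 18, 25, 27 → 3
18 → none → 0
25 → none → 0
27 → none → 0
37 → none → 0
Sum: 8 + 0 + 7 + 1 + 3 + 3 + 0 + 0 + 0 + 0 = 22

22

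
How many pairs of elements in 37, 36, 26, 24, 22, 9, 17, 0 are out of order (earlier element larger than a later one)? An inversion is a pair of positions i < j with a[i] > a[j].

Sweep left to right; for each value list the smaller values that follow it:
37: 7
36: 6
26: 5
24: 4
22: 3
9: 1
17: 1
0: 0
Sum: 7 + 6 + 5 + 4 + 3 + 1 + 1 + 0 = 27

27 inversions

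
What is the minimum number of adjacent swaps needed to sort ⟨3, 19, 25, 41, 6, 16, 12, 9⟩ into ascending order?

15

The minimum number of adjacent swaps to sort an array equals its inversion count, since every such swap removes exactly one inversion.
Count inversions — for each element, later elements that are smaller:
3: none → 0
19: 6, 16, 12, 9 → 4
25: 6, 16, 12, 9 → 4
41: 6, 16, 12, 9 → 4
6: none → 0
16: 12, 9 → 2
12: 9 → 1
9: none → 0
Total inversions: 0 + 4 + 4 + 4 + 0 + 2 + 1 + 0 = 15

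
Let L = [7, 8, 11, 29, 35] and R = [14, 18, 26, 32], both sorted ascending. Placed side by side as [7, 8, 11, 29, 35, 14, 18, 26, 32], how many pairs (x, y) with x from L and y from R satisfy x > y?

7 cross-inversions

Count, for every r in R, how many entries of L exceed r:
r = 14: 29, 35 → 2
r = 18: 29, 35 → 2
r = 26: 29, 35 → 2
r = 32: 35 → 1
Cross-inversions: 2 + 2 + 2 + 1 = 7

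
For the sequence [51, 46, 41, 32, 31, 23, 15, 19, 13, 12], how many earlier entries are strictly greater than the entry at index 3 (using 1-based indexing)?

2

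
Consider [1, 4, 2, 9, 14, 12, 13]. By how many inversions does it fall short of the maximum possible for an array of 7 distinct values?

Maximum inversions for 7 distinct elements is C(7, 2) = 7·6/2 = 21.
Current inversions — for each element, count later smaller elements:
1: 0
4: 1
2: 0
9: 0
14: 2
12: 0
13: 0
Current total: 0 + 1 + 0 + 0 + 2 + 0 + 0 = 3
Shortfall: 21 − 3 = 18

18 inversions short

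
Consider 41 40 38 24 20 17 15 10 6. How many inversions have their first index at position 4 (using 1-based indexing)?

5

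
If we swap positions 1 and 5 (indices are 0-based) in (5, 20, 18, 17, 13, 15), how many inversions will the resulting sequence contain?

4 inversions

Positions 1 and 5 hold 20 and 15; after swapping, the array is [5, 15, 18, 17, 13, 20].
For each element, count later entries that are smaller:
5 → none → 0
15 → 13 → 1
18 → 17, 13 → 2
17 → 13 → 1
13 → none → 0
20 → none → 0
Sum: 0 + 1 + 2 + 1 + 0 + 0 = 4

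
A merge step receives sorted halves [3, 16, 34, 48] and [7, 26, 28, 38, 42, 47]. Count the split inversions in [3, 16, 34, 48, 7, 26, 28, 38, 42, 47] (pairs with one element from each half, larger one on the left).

10 split inversions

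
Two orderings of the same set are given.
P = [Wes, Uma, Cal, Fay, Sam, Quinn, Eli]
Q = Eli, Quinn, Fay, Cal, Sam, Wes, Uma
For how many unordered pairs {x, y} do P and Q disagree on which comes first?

There are 18 disagreeing pairs.

Assign each item its position (1..7) in the first ordering, then rewrite the second ordering as that position sequence:
positions: Wes→1, Uma→2, Cal→3, Fay→4, Sam→5, Quinn→6, Eli→7
second ordering as positions: [7, 6, 4, 3, 5, 1, 2]
Discordant pairs = inversions in this position sequence.
7: 6, 4, 3, 5, 1, 2 → 6
6: 4, 3, 5, 1, 2 → 5
4: 3, 1, 2 → 3
3: 1, 2 → 2
5: 1, 2 → 2
1: 0
2: 0
Total: 6 + 5 + 3 + 2 + 2 + 0 + 0 = 18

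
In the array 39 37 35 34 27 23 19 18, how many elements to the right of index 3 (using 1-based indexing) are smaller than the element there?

5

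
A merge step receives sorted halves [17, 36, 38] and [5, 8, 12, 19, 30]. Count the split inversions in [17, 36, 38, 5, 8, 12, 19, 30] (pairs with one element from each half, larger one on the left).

13 cross-inversions

Take each right-half value and tally the left-half values above it:
r = 5: 17, 36, 38 → 3
r = 8: 17, 36, 38 → 3
r = 12: 17, 36, 38 → 3
r = 19: 36, 38 → 2
r = 30: 36, 38 → 2
Cross-inversions: 3 + 3 + 3 + 2 + 2 = 13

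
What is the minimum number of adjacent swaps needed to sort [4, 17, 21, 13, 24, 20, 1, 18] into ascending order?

13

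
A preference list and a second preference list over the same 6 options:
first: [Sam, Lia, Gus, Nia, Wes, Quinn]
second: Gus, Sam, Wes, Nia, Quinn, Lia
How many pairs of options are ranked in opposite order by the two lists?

6

Assign each item its position (1..6) in the first ordering, then rewrite the second ordering as that position sequence:
positions: Sam→1, Lia→2, Gus→3, Nia→4, Wes→5, Quinn→6
second ordering as positions: [3, 1, 5, 4, 6, 2]
Discordant pairs = inversions in this position sequence.
3: 1, 2 → 2
1: 0
5: 4, 2 → 2
4: 2 → 1
6: 2 → 1
2: 0
Total: 2 + 0 + 2 + 1 + 1 + 0 = 6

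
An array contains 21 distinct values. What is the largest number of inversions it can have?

210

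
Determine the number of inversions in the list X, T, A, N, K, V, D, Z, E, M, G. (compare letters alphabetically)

32 out-of-order pairs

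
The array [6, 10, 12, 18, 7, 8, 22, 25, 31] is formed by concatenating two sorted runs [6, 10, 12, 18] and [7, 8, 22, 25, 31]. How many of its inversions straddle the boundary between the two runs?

Count, for every r in R, how many entries of L exceed r:
r = 7: 10, 12, 18 → 3
r = 8: 10, 12, 18 → 3
r = 22: none → 0
r = 25: none → 0
r = 31: none → 0
Cross-inversions: 3 + 3 + 0 + 0 + 0 = 6

6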